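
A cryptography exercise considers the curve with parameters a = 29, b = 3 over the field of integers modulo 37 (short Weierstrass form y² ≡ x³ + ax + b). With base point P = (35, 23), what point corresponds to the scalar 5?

(30, 7)

Repeated addition: build up to 5P.
2P: tangent at (35, 23): λ = (3·35² + 29)/(2·23) ≡ 4/9. 9⁻¹ ≡ 33 (mod 37), so λ ≡ 4·33 ≡ 21.
  x = λ² - 35 - 35 = 441 - 70 ≡ 1; y = λ·(35 - 1) - 23 ≡ 25. → (1, 25)
3P: (1, 25) + (35, 23). λ = (23 - 25)/(35 - 1) ≡ 35/34 mod 37. 34⁻¹ ≡ 12 (mod 37), so λ ≡ 13.
  x = λ² - 1 - 35 = 169 - 36 ≡ 22; y = λ·(1 - 22) - 25 ≡ 35. → (22, 35)
4P: (22, 35) + (35, 23). λ = (23 - 35)/(35 - 22) ≡ 25/13 mod 37. 13⁻¹ ≡ 20 (mod 37) since 13·20 = 260 ≡ 1, so λ ≡ 19.
  x = λ² - 22 - 35 = 361 - 57 ≡ 8; y = λ·(22 - 8) - 35 ≡ 9. → (8, 9)
5P: (8, 9) + (35, 23). λ = (23 - 9)/(35 - 8) ≡ 14/27 mod 37. 27⁻¹ ≡ 11 (mod 37), so λ ≡ 6.
  x = λ² - 8 - 35 = 36 - 43 ≡ 30; y = λ·(8 - 30) - 9 ≡ 7. → (30, 7)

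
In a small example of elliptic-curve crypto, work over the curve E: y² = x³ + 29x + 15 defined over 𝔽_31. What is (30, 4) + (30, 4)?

(18, 13)

tangent at (30, 4): λ = (3·30² + 29)/(2·4) ≡ 1/8. 8⁻¹ ≡ 4 (mod 31), so λ ≡ 1·4 ≡ 4.
  x = λ² - 30 - 30 = 16 - 60 ≡ 18; y = λ·(30 - 18) - 4 ≡ 13. → (18, 13)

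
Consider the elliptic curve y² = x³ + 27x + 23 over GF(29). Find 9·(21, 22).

Write Q = (21, 22).
Repeated addition: build up to 9Q.
2Q: tangent at (21, 22): λ = (3·21² + 27)/(2·22) ≡ 16/15. 15⁻¹ ≡ 2 (mod 29), so λ ≡ 16·2 ≡ 3.
  x = λ² - 21 - 21 = 9 - 42 ≡ 25; y = λ·(21 - 25) - 22 ≡ 24. → (25, 24)
3Q: (25, 24) + (21, 22). λ = (22 - 24)/(21 - 25) ≡ 27/25 mod 29. 25⁻¹ ≡ 7 (mod 29), so λ ≡ 15.
  x = λ² - 25 - 21 = 225 - 46 ≡ 5; y = λ·(25 - 5) - 24 ≡ 15. → (5, 15)
4Q: (5, 15) + (21, 22). λ = (22 - 15)/(21 - 5) ≡ 7/16 mod 29. 16⁻¹ ≡ 20 (mod 29), so λ ≡ 24.
  x = λ² - 5 - 21 = 576 - 26 ≡ 28; y = λ·(5 - 28) - 15 ≡ 13. → (28, 13)
5Q: (28, 13) + (21, 22). λ = (22 - 13)/(21 - 28) ≡ 9/22 mod 29. 22⁻¹ ≡ 4 (mod 29) since 22·4 = 88 ≡ 1, so λ ≡ 7.
  x = λ² - 28 - 21 = 49 - 49 ≡ 0; y = λ·(28 - 0) - 13 ≡ 9. → (0, 9)
6Q: (0, 9) + (21, 22). λ = (22 - 9)/(21 - 0) ≡ 13/21 mod 29. 21⁻¹ ≡ 18 (mod 29) since 21·18 = 378 ≡ 1, so λ ≡ 2.
  x = λ² - 0 - 21 = 4 - 21 ≡ 12; y = λ·(0 - 12) - 9 ≡ 25. → (12, 25)
7Q: (12, 25) + (21, 22). λ = (22 - 25)/(21 - 12) ≡ 26/9 mod 29. 9⁻¹ ≡ 13 (mod 29) since 9·13 = 117 ≡ 1, so λ ≡ 19.
  x = λ² - 12 - 21 = 361 - 33 ≡ 9; y = λ·(12 - 9) - 25 ≡ 3. → (9, 3)
8Q: (9, 3) + (21, 22). λ = (22 - 3)/(21 - 9) ≡ 19/12 mod 29. 12⁻¹ ≡ 17 (mod 29) since 12·17 = 204 ≡ 1, so λ ≡ 4.
  x = λ² - 9 - 21 = 16 - 30 ≡ 15; y = λ·(9 - 15) - 3 ≡ 2. → (15, 2)
9Q: (15, 2) + (21, 22). λ = (22 - 2)/(21 - 15) ≡ 20/6 mod 29. 6⁻¹ ≡ 5 (mod 29) since 6·5 = 30 ≡ 1, so λ ≡ 13.
  x = λ² - 15 - 21 = 169 - 36 ≡ 17; y = λ·(15 - 17) - 2 ≡ 1. → (17, 1)

(17, 1)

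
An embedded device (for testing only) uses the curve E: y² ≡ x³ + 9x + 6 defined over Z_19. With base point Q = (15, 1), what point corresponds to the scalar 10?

(14, 8)

Repeated addition: build up to 10Q.
2Q: tangent at (15, 1): λ = (3·15² + 9)/(2·1) ≡ 0/2. 2⁻¹ ≡ 10 (mod 19), so λ ≡ 0·10 ≡ 0.
  x = λ² - 15 - 15 = 0 - 30 ≡ 8; y = λ·(15 - 8) - 1 ≡ 18. → (8, 18)
3Q: (8, 18) + (15, 1). λ = (1 - 18)/(15 - 8) ≡ 2/7 mod 19. 7⁻¹ ≡ 11 (mod 19), so λ ≡ 3.
  x = λ² - 8 - 15 = 9 - 23 ≡ 5; y = λ·(8 - 5) - 18 ≡ 10. → (5, 10)
4Q: (5, 10) + (15, 1). λ = (1 - 10)/(15 - 5) ≡ 10/10 mod 19. 10⁻¹ ≡ 2 (mod 19) since 10·2 = 20 ≡ 1, so λ ≡ 1.
  x = λ² - 5 - 15 = 1 - 20 ≡ 0; y = λ·(5 - 0) - 10 ≡ 14. → (0, 14)
5Q: (0, 14) + (15, 1). λ = (1 - 14)/(15 - 0) ≡ 6/15 mod 19. 15⁻¹ ≡ 14 (mod 19), so λ ≡ 8.
  x = λ² - 0 - 15 = 64 - 15 ≡ 11; y = λ·(0 - 11) - 14 ≡ 12. → (11, 12)
6Q: (11, 12) + (15, 1). λ = (1 - 12)/(15 - 11) ≡ 8/4 mod 19. 4⁻¹ ≡ 5 (mod 19), so λ ≡ 2.
  x = λ² - 11 - 15 = 4 - 26 ≡ 16; y = λ·(11 - 16) - 12 ≡ 16. → (16, 16)
7Q: (16, 16) + (15, 1). λ = (1 - 16)/(15 - 16) ≡ 4/18 mod 19. 18⁻¹ ≡ 18 (mod 19) since 18·18 = 324 ≡ 1, so λ ≡ 15.
  x = λ² - 16 - 15 = 225 - 31 ≡ 4; y = λ·(16 - 4) - 16 ≡ 12. → (4, 12)
8Q: (4, 12) + (15, 1). λ = (1 - 12)/(15 - 4) ≡ 8/11 mod 19. 11⁻¹ ≡ 7 (mod 19), so λ ≡ 18.
  x = λ² - 4 - 15 = 324 - 19 ≡ 1; y = λ·(4 - 1) - 12 ≡ 4. → (1, 4)
9Q: (1, 4) + (15, 1). λ = (1 - 4)/(15 - 1) ≡ 16/14 mod 19. 14⁻¹ ≡ 15 (mod 19), so λ ≡ 12.
  x = λ² - 1 - 15 = 144 - 16 ≡ 14; y = λ·(1 - 14) - 4 ≡ 11. → (14, 11)
10Q: (14, 11) + (15, 1). λ = (1 - 11)/(15 - 14) ≡ 9/1 mod 19. 1⁻¹ ≡ 1 (mod 19) since 1·1 = 1 ≡ 1, so λ ≡ 9.
  x = λ² - 14 - 15 = 81 - 29 ≡ 14; y = λ·(14 - 14) - 11 ≡ 8. → (14, 8)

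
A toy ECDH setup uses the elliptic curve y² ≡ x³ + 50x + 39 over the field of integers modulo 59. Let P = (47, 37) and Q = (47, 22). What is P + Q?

The two points share x = 47 and their y-coordinates satisfy 37 + 22 ≡ 0 (mod 59), so they are inverses. Their sum is the point at infinity.

O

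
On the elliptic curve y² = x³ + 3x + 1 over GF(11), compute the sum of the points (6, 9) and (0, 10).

(9, 8)

(6, 9) + (0, 10). λ = (10 - 9)/(0 - 6) ≡ 1/5 mod 11. 5⁻¹ ≡ 9 (mod 11), so λ ≡ 9.
  x = λ² - 6 - 0 = 81 - 6 ≡ 9; y = λ·(6 - 9) - 9 ≡ 8. → (9, 8)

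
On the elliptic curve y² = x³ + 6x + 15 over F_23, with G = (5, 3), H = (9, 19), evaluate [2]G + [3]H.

First 2G:
Repeated addition: build up to 2G.
2G: tangent at (5, 3): λ = (3·5² + 6)/(2·3) ≡ 12/6. 6⁻¹ ≡ 4 (mod 23) since 6·4 = 24 ≡ 1, so λ ≡ 12·4 ≡ 2.
  x = λ² - 5 - 5 = 4 - 10 ≡ 17; y = λ·(5 - 17) - 3 ≡ 19. → (17, 19)
2G = (17, 19).
Next 3H:
Repeated addition: build up to 3H.
2H: tangent at (9, 19): λ = (3·9² + 6)/(2·19) ≡ 19/15. 15⁻¹ ≡ 20 (mod 23), so λ ≡ 19·20 ≡ 12.
  x = λ² - 9 - 9 = 144 - 18 ≡ 11; y = λ·(9 - 11) - 19 ≡ 3. → (11, 3)
3H: (11, 3) + (9, 19). λ = (19 - 3)/(9 - 11) ≡ 16/21 mod 23. 21⁻¹ ≡ 11 (mod 23), so λ ≡ 15.
  x = λ² - 11 - 9 = 225 - 20 ≡ 21; y = λ·(11 - 21) - 3 ≡ 8. → (21, 8)
3H = (21, 8).
Finally 2G + 3H:
(17, 19) + (21, 8). λ = (8 - 19)/(21 - 17) ≡ 12/4 mod 23. 4⁻¹ ≡ 6 (mod 23), so λ ≡ 3.
  x = λ² - 17 - 21 = 9 - 38 ≡ 17; y = λ·(17 - 17) - 19 ≡ 4. → (17, 4)

(17, 4)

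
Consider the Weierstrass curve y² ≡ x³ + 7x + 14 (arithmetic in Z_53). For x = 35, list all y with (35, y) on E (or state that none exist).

x³ + 7x + 14 = 43134 ≡ 45 (mod 53).
45 is a non-residue mod 53; no y exists.

none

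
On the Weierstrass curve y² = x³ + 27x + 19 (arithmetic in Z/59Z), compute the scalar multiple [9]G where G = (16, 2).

(57, 4)

Double-and-add on 9 = (1001)₂. Start with G = (16, 2) for the leading 1-bit.
double: tangent at (16, 2): λ = (3·16² + 27)/(2·2) ≡ 28/4. 4⁻¹ ≡ 15 (mod 59), so λ ≡ 28·15 ≡ 7.
  x = λ² - 16 - 16 = 49 - 32 ≡ 17; y = λ·(16 - 17) - 2 ≡ 50. → (17, 50)
double: tangent at (17, 50): λ = (3·17² + 27)/(2·50) ≡ 9/41. 41⁻¹ ≡ 36 (mod 59), so λ ≡ 9·36 ≡ 29.
  x = λ² - 17 - 17 = 841 - 34 ≡ 40; y = λ·(17 - 40) - 50 ≡ 50. → (40, 50)
double: tangent at (40, 50): λ = (3·40² + 27)/(2·50) ≡ 48/41. 41⁻¹ ≡ 36 (mod 59), so λ ≡ 48·36 ≡ 17.
  x = λ² - 40 - 40 = 289 - 80 ≡ 32; y = λ·(40 - 32) - 50 ≡ 27. → (32, 27)
add G: (32, 27) + (16, 2). λ = (2 - 27)/(16 - 32) ≡ 34/43 mod 59. 43⁻¹ ≡ 11 (mod 59), so λ ≡ 20.
  x = λ² - 32 - 16 = 400 - 48 ≡ 57; y = λ·(32 - 57) - 27 ≡ 4. → (57, 4)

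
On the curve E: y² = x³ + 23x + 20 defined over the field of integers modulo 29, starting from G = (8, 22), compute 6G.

(28, 5)

Repeated addition: build up to 6G.
2G: tangent at (8, 22): λ = (3·8² + 23)/(2·22) ≡ 12/15. 15⁻¹ ≡ 2 (mod 29), so λ ≡ 12·2 ≡ 24.
  x = λ² - 8 - 8 = 576 - 16 ≡ 9; y = λ·(8 - 9) - 22 ≡ 12. → (9, 12)
3G: (9, 12) + (8, 22). λ = (22 - 12)/(8 - 9) ≡ 10/28 mod 29. 28⁻¹ ≡ 28 (mod 29) since 28·28 = 784 ≡ 1, so λ ≡ 19.
  x = λ² - 9 - 8 = 361 - 17 ≡ 25; y = λ·(9 - 25) - 12 ≡ 3. → (25, 3)
4G: (25, 3) + (8, 22). λ = (22 - 3)/(8 - 25) ≡ 19/12 mod 29. 12⁻¹ ≡ 17 (mod 29) since 12·17 = 204 ≡ 1, so λ ≡ 4.
  x = λ² - 25 - 8 = 16 - 33 ≡ 12; y = λ·(25 - 12) - 3 ≡ 20. → (12, 20)
5G: (12, 20) + (8, 22). λ = (22 - 20)/(8 - 12) ≡ 2/25 mod 29. 25⁻¹ ≡ 7 (mod 29) since 25·7 = 175 ≡ 1, so λ ≡ 14.
  x = λ² - 12 - 8 = 196 - 20 ≡ 2; y = λ·(12 - 2) - 20 ≡ 4. → (2, 4)
6G: (2, 4) + (8, 22). λ = (22 - 4)/(8 - 2) ≡ 18/6 mod 29. 6⁻¹ ≡ 5 (mod 29), so λ ≡ 3.
  x = λ² - 2 - 8 = 9 - 10 ≡ 28; y = λ·(2 - 28) - 4 ≡ 5. → (28, 5)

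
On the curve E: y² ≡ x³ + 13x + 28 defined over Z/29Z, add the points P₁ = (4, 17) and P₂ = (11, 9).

(23, 13)

(4, 17) + (11, 9). λ = (9 - 17)/(11 - 4) ≡ 21/7 mod 29. 7⁻¹ ≡ 25 (mod 29), so λ ≡ 3.
  x = λ² - 4 - 11 = 9 - 15 ≡ 23; y = λ·(4 - 23) - 17 ≡ 13. → (23, 13)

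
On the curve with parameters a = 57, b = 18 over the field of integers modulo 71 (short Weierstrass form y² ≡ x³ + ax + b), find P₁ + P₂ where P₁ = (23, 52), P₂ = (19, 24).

(7, 60)

(23, 52) + (19, 24). λ = (24 - 52)/(19 - 23) ≡ 43/67 mod 71. 67⁻¹ ≡ 53 (mod 71) since 67·53 = 3551 ≡ 1, so λ ≡ 7.
  x = λ² - 23 - 19 = 49 - 42 ≡ 7; y = λ·(23 - 7) - 52 ≡ 60. → (7, 60)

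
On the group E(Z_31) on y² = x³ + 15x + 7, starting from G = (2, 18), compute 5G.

(18, 23)

Double-and-add on 5 = (101)₂. Start with G = (2, 18) for the leading 1-bit.
double: tangent at (2, 18): λ = (3·2² + 15)/(2·18) ≡ 27/5. 5⁻¹ ≡ 25 (mod 31), so λ ≡ 27·25 ≡ 24.
  x = λ² - 2 - 2 = 576 - 4 ≡ 14; y = λ·(2 - 14) - 18 ≡ 4. → (14, 4)
double: tangent at (14, 4): λ = (3·14² + 15)/(2·4) ≡ 14/8. 8⁻¹ ≡ 4 (mod 31) since 8·4 = 32 ≡ 1, so λ ≡ 14·4 ≡ 25.
  x = λ² - 14 - 14 = 625 - 28 ≡ 8; y = λ·(14 - 8) - 4 ≡ 22. → (8, 22)
add G: (8, 22) + (2, 18). λ = (18 - 22)/(2 - 8) ≡ 27/25 mod 31. 25⁻¹ ≡ 5 (mod 31) since 25·5 = 125 ≡ 1, so λ ≡ 11.
  x = λ² - 8 - 2 = 121 - 10 ≡ 18; y = λ·(8 - 18) - 22 ≡ 23. → (18, 23)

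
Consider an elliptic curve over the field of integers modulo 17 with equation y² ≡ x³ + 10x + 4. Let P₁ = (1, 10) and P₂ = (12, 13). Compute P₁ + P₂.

(0, 15)

(1, 10) + (12, 13). λ = (13 - 10)/(12 - 1) ≡ 3/11 mod 17. 11⁻¹ ≡ 14 (mod 17), so λ ≡ 8.
  x = λ² - 1 - 12 = 64 - 13 ≡ 0; y = λ·(1 - 0) - 10 ≡ 15. → (0, 15)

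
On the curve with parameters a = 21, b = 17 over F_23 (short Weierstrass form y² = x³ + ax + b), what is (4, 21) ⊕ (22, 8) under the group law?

(4, 21) + (22, 8). λ = (8 - 21)/(22 - 4) ≡ 10/18 mod 23. 18⁻¹ ≡ 9 (mod 23) since 18·9 = 162 ≡ 1, so λ ≡ 21.
  x = λ² - 4 - 22 = 441 - 26 ≡ 1; y = λ·(4 - 1) - 21 ≡ 19. → (1, 19)

(1, 19)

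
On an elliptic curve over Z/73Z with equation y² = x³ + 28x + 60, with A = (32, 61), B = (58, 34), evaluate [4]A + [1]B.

First 4A:
Double-and-add on 4 = (100)₂. Start with A = (32, 61) for the leading 1-bit.
double: tangent at (32, 61): λ = (3·32² + 28)/(2·61) ≡ 34/49. 49⁻¹ ≡ 3 (mod 73), so λ ≡ 34·3 ≡ 29.
  x = λ² - 32 - 32 = 841 - 64 ≡ 47; y = λ·(32 - 47) - 61 ≡ 15. → (47, 15)
double: tangent at (47, 15): λ = (3·47² + 28)/(2·15) ≡ 12/30. 30⁻¹ ≡ 56 (mod 73) since 30·56 = 1680 ≡ 1, so λ ≡ 12·56 ≡ 15.
  x = λ² - 47 - 47 = 225 - 94 ≡ 58; y = λ·(47 - 58) - 15 ≡ 39. → (58, 39)
4A = (58, 39).
Finally 4A + B:
(58, 39) + (58, 34): same x and y₁ ≡ -y₂, so the sum is O.

O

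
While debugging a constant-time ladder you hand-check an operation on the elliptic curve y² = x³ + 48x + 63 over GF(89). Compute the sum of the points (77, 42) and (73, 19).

(77, 42) + (73, 19). λ = (19 - 42)/(73 - 77) ≡ 66/85 mod 89. 85⁻¹ ≡ 22 (mod 89), so λ ≡ 28.
  x = λ² - 77 - 73 = 784 - 150 ≡ 11; y = λ·(77 - 11) - 42 ≡ 26. → (11, 26)

(11, 26)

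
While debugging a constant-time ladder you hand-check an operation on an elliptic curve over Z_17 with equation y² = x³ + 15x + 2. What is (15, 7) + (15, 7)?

tangent at (15, 7): λ = (3·15² + 15)/(2·7) ≡ 10/14. 14⁻¹ ≡ 11 (mod 17), so λ ≡ 10·11 ≡ 8.
  x = λ² - 15 - 15 = 64 - 30 ≡ 0; y = λ·(15 - 0) - 7 ≡ 11. → (0, 11)

(0, 11)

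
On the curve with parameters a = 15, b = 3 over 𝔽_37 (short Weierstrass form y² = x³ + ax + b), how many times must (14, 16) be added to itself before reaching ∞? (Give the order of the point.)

10

2P: tangent at (14, 16): λ = (3·14² + 15)/(2·16) ≡ 11/32. 32⁻¹ ≡ 22 (mod 37) since 32·22 = 704 ≡ 1, so λ ≡ 11·22 ≡ 20.
  x = λ² - 14 - 14 = 400 - 28 ≡ 2; y = λ·(14 - 2) - 16 ≡ 2. → (2, 2)
3P: (2, 2) + (14, 16). λ = (16 - 2)/(14 - 2) ≡ 14/12 mod 37. 12⁻¹ ≡ 34 (mod 37) since 12·34 = 408 ≡ 1, so λ ≡ 32.
  x = λ² - 2 - 14 = 1024 - 16 ≡ 9; y = λ·(2 - 9) - 2 ≡ 33. → (9, 33)
4P: (9, 33) + (14, 16). λ = (16 - 33)/(14 - 9) ≡ 20/5 mod 37. 5⁻¹ ≡ 15 (mod 37), so λ ≡ 4.
  x = λ² - 9 - 14 = 16 - 23 ≡ 30; y = λ·(9 - 30) - 33 ≡ 31. → (30, 31)
5P: (30, 31) + (14, 16). λ = (16 - 31)/(14 - 30) ≡ 22/21 mod 37. 21⁻¹ ≡ 30 (mod 37), so λ ≡ 31.
  x = λ² - 30 - 14 = 961 - 44 ≡ 29; y = λ·(30 - 29) - 31 ≡ 0. → (29, 0)
6P: (29, 0) + (14, 16). λ = (16 - 0)/(14 - 29) ≡ 16/22 mod 37. 22⁻¹ ≡ 32 (mod 37) since 22·32 = 704 ≡ 1, so λ ≡ 31.
  x = λ² - 29 - 14 = 961 - 43 ≡ 30; y = λ·(29 - 30) - 0 ≡ 6. → (30, 6)
7P: (30, 6) + (14, 16). λ = (16 - 6)/(14 - 30) ≡ 10/21 mod 37. 21⁻¹ ≡ 30 (mod 37) since 21·30 = 630 ≡ 1, so λ ≡ 4.
  x = λ² - 30 - 14 = 16 - 44 ≡ 9; y = λ·(30 - 9) - 6 ≡ 4. → (9, 4)
8P: (9, 4) + (14, 16). λ = (16 - 4)/(14 - 9) ≡ 12/5 mod 37. 5⁻¹ ≡ 15 (mod 37) since 5·15 = 75 ≡ 1, so λ ≡ 32.
  x = λ² - 9 - 14 = 1024 - 23 ≡ 2; y = λ·(9 - 2) - 4 ≡ 35. → (2, 35)
9P: (2, 35) + (14, 16). λ = (16 - 35)/(14 - 2) ≡ 18/12 mod 37. 12⁻¹ ≡ 34 (mod 37) since 12·34 = 408 ≡ 1, so λ ≡ 20.
  x = λ² - 2 - 14 = 400 - 16 ≡ 14; y = λ·(2 - 14) - 35 ≡ 21. → (14, 21)
10P: (14, 21) + (14, 16): same x and y₁ ≡ -y₂, so the sum is ∞.
10P = ∞, so the order is 10.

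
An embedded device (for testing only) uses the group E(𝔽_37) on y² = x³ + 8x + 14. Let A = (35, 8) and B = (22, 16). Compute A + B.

(35, 8) + (22, 16). λ = (16 - 8)/(22 - 35) ≡ 8/24 mod 37. 24⁻¹ ≡ 17 (mod 37), so λ ≡ 25.
  x = λ² - 35 - 22 = 625 - 57 ≡ 13; y = λ·(35 - 13) - 8 ≡ 24. → (13, 24)

(13, 24)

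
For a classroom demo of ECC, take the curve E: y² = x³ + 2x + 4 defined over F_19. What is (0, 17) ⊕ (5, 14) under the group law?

(0, 17) + (5, 14). λ = (14 - 17)/(5 - 0) ≡ 16/5 mod 19. 5⁻¹ ≡ 4 (mod 19), so λ ≡ 7.
  x = λ² - 0 - 5 = 49 - 5 ≡ 6; y = λ·(0 - 6) - 17 ≡ 17. → (6, 17)

(6, 17)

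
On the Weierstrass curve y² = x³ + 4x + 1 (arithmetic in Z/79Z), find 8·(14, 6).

Write P = (14, 6).
Double-and-add on 8 = (1000)₂. Start with P = (14, 6) for the leading 1-bit.
double: tangent at (14, 6): λ = (3·14² + 4)/(2·6) ≡ 39/12. 12⁻¹ ≡ 33 (mod 79), so λ ≡ 39·33 ≡ 23.
  x = λ² - 14 - 14 = 529 - 28 ≡ 27; y = λ·(14 - 27) - 6 ≡ 11. → (27, 11)
double: tangent at (27, 11): λ = (3·27² + 4)/(2·11) ≡ 58/22. 22⁻¹ ≡ 18 (mod 79) since 22·18 = 396 ≡ 1, so λ ≡ 58·18 ≡ 17.
  x = λ² - 27 - 27 = 289 - 54 ≡ 77; y = λ·(27 - 77) - 11 ≡ 8. → (77, 8)
double: tangent at (77, 8): λ = (3·77² + 4)/(2·8) ≡ 16/16. 16⁻¹ ≡ 5 (mod 79), so λ ≡ 16·5 ≡ 1.
  x = λ² - 77 - 77 = 1 - 154 ≡ 5; y = λ·(77 - 5) - 8 ≡ 64. → (5, 64)

(5, 64)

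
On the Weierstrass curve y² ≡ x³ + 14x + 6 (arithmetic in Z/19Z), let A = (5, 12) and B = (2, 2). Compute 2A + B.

(0, 5)

First 2A:
Repeated addition: build up to 2A.
2A: tangent at (5, 12): λ = (3·5² + 14)/(2·12) ≡ 13/5. 5⁻¹ ≡ 4 (mod 19), so λ ≡ 13·4 ≡ 14.
  x = λ² - 5 - 5 = 196 - 10 ≡ 15; y = λ·(5 - 15) - 12 ≡ 0. → (15, 0)
2A = (15, 0).
Finally 2A + B:
(15, 0) + (2, 2). λ = (2 - 0)/(2 - 15) ≡ 2/6 mod 19. 6⁻¹ ≡ 16 (mod 19), so λ ≡ 13.
  x = λ² - 15 - 2 = 169 - 17 ≡ 0; y = λ·(15 - 0) - 0 ≡ 5. → (0, 5)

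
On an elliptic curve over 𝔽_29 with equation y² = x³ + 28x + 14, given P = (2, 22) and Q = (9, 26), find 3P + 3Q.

First 3P:
Repeated addition: build up to 3P.
2P: tangent at (2, 22): λ = (3·2² + 28)/(2·22) ≡ 11/15. 15⁻¹ ≡ 2 (mod 29), so λ ≡ 11·2 ≡ 22.
  x = λ² - 2 - 2 = 484 - 4 ≡ 16; y = λ·(2 - 16) - 22 ≡ 18. → (16, 18)
3P: (16, 18) + (2, 22). λ = (22 - 18)/(2 - 16) ≡ 4/15 mod 29. 15⁻¹ ≡ 2 (mod 29), so λ ≡ 8.
  x = λ² - 16 - 2 = 64 - 18 ≡ 17; y = λ·(16 - 17) - 18 ≡ 3. → (17, 3)
3P = (17, 3).
Next 3Q:
Repeated addition: build up to 3Q.
2Q: tangent at (9, 26): λ = (3·9² + 28)/(2·26) ≡ 10/23. 23⁻¹ ≡ 24 (mod 29), so λ ≡ 10·24 ≡ 8.
  x = λ² - 9 - 9 = 64 - 18 ≡ 17; y = λ·(9 - 17) - 26 ≡ 26. → (17, 26)
3Q: (17, 26) + (9, 26). λ = (26 - 26)/(9 - 17) ≡ 0/21 mod 29. 21⁻¹ ≡ 18 (mod 29) since 21·18 = 378 ≡ 1, so λ ≡ 0.
  x = λ² - 17 - 9 = 0 - 26 ≡ 3; y = λ·(17 - 3) - 26 ≡ 3. → (3, 3)
3Q = (3, 3).
Finally 3P + 3Q:
(17, 3) + (3, 3). λ = (3 - 3)/(3 - 17) ≡ 0/15 mod 29. 15⁻¹ ≡ 2 (mod 29) since 15·2 = 30 ≡ 1, so λ ≡ 0.
  x = λ² - 17 - 3 = 0 - 20 ≡ 9; y = λ·(17 - 9) - 3 ≡ 26. → (9, 26)

(9, 26)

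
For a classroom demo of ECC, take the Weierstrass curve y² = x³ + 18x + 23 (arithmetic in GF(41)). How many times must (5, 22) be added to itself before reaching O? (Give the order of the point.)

2P: tangent at (5, 22): λ = (3·5² + 18)/(2·22) ≡ 11/3. 3⁻¹ ≡ 14 (mod 41) since 3·14 = 42 ≡ 1, so λ ≡ 11·14 ≡ 31.
  x = λ² - 5 - 5 = 961 - 10 ≡ 8; y = λ·(5 - 8) - 22 ≡ 8. → (8, 8)
3P: (8, 8) + (5, 22). λ = (22 - 8)/(5 - 8) ≡ 14/38 mod 41. 38⁻¹ ≡ 27 (mod 41) since 38·27 = 1026 ≡ 1, so λ ≡ 9.
  x = λ² - 8 - 5 = 81 - 13 ≡ 27; y = λ·(8 - 27) - 8 ≡ 26. → (27, 26)
4P: (27, 26) + (5, 22). λ = (22 - 26)/(5 - 27) ≡ 37/19 mod 41. 19⁻¹ ≡ 13 (mod 41) since 19·13 = 247 ≡ 1, so λ ≡ 30.
  x = λ² - 27 - 5 = 900 - 32 ≡ 7; y = λ·(27 - 7) - 26 ≡ 0. → (7, 0)
5P: (7, 0) + (5, 22). λ = (22 - 0)/(5 - 7) ≡ 22/39 mod 41. 39⁻¹ ≡ 20 (mod 41), so λ ≡ 30.
  x = λ² - 7 - 5 = 900 - 12 ≡ 27; y = λ·(7 - 27) - 0 ≡ 15. → (27, 15)
6P: (27, 15) + (5, 22). λ = (22 - 15)/(5 - 27) ≡ 7/19 mod 41. 19⁻¹ ≡ 13 (mod 41) since 19·13 = 247 ≡ 1, so λ ≡ 9.
  x = λ² - 27 - 5 = 81 - 32 ≡ 8; y = λ·(27 - 8) - 15 ≡ 33. → (8, 33)
7P: (8, 33) + (5, 22). λ = (22 - 33)/(5 - 8) ≡ 30/38 mod 41. 38⁻¹ ≡ 27 (mod 41), so λ ≡ 31.
  x = λ² - 8 - 5 = 961 - 13 ≡ 5; y = λ·(8 - 5) - 33 ≡ 19. → (5, 19)
8P: (5, 19) + (5, 22): same x and y₁ ≡ -y₂, so the sum is O.
8P = O, so the order is 8.

8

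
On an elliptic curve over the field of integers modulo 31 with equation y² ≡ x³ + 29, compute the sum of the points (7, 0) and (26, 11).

(7, 0) + (26, 11). λ = (11 - 0)/(26 - 7) ≡ 11/19 mod 31. 19⁻¹ ≡ 18 (mod 31), so λ ≡ 12.
  x = λ² - 7 - 26 = 144 - 33 ≡ 18; y = λ·(7 - 18) - 0 ≡ 23. → (18, 23)

(18, 23)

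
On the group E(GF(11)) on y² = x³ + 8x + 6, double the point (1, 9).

tangent at (1, 9): λ = (3·1² + 8)/(2·9) ≡ 0/7. 7⁻¹ ≡ 8 (mod 11) since 7·8 = 56 ≡ 1, so λ ≡ 0·8 ≡ 0.
  x = λ² - 1 - 1 = 0 - 2 ≡ 9; y = λ·(1 - 9) - 9 ≡ 2. → (9, 2)

(9, 2)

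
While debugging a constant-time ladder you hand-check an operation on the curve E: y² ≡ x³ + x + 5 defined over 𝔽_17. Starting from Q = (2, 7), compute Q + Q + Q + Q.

(14, 3)

Repeated addition: build up to 4Q.
2Q: tangent at (2, 7): λ = (3·2² + 1)/(2·7) ≡ 13/14. 14⁻¹ ≡ 11 (mod 17) since 14·11 = 154 ≡ 1, so λ ≡ 13·11 ≡ 7.
  x = λ² - 2 - 2 = 49 - 4 ≡ 11; y = λ·(2 - 11) - 7 ≡ 15. → (11, 15)
3Q: (11, 15) + (2, 7). λ = (7 - 15)/(2 - 11) ≡ 9/8 mod 17. 8⁻¹ ≡ 15 (mod 17) since 8·15 = 120 ≡ 1, so λ ≡ 16.
  x = λ² - 11 - 2 = 256 - 13 ≡ 5; y = λ·(11 - 5) - 15 ≡ 13. → (5, 13)
4Q: (5, 13) + (2, 7). λ = (7 - 13)/(2 - 5) ≡ 11/14 mod 17. 14⁻¹ ≡ 11 (mod 17), so λ ≡ 2.
  x = λ² - 5 - 2 = 4 - 7 ≡ 14; y = λ·(5 - 14) - 13 ≡ 3. → (14, 3)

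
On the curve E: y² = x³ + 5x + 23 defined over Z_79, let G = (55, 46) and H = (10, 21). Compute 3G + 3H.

First 3G:
Repeated addition: build up to 3G.
2G: tangent at (55, 46): λ = (3·55² + 5)/(2·46) ≡ 74/13. 13⁻¹ ≡ 73 (mod 79), so λ ≡ 74·73 ≡ 30.
  x = λ² - 55 - 55 = 900 - 110 ≡ 0; y = λ·(55 - 0) - 46 ≡ 24. → (0, 24)
3G: (0, 24) + (55, 46). λ = (46 - 24)/(55 - 0) ≡ 22/55 mod 79. 55⁻¹ ≡ 23 (mod 79), so λ ≡ 32.
  x = λ² - 0 - 55 = 1024 - 55 ≡ 21; y = λ·(0 - 21) - 24 ≡ 15. → (21, 15)
3G = (21, 15).
Next 3H:
Repeated addition: build up to 3H.
2H: tangent at (10, 21): λ = (3·10² + 5)/(2·21) ≡ 68/42. 42⁻¹ ≡ 32 (mod 79) since 42·32 = 1344 ≡ 1, so λ ≡ 68·32 ≡ 43.
  x = λ² - 10 - 10 = 1849 - 20 ≡ 12; y = λ·(10 - 12) - 21 ≡ 51. → (12, 51)
3H: (12, 51) + (10, 21). λ = (21 - 51)/(10 - 12) ≡ 49/77 mod 79. 77⁻¹ ≡ 39 (mod 79), so λ ≡ 15.
  x = λ² - 12 - 10 = 225 - 22 ≡ 45; y = λ·(12 - 45) - 51 ≡ 7. → (45, 7)
3H = (45, 7).
Finally 3G + 3H:
(21, 15) + (45, 7). λ = (7 - 15)/(45 - 21) ≡ 71/24 mod 79. 24⁻¹ ≡ 56 (mod 79), so λ ≡ 26.
  x = λ² - 21 - 45 = 676 - 66 ≡ 57; y = λ·(21 - 57) - 15 ≡ 76. → (57, 76)

(57, 76)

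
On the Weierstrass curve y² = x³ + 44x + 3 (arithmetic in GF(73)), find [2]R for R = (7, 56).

(18, 38)

tangent at (7, 56): λ = (3·7² + 44)/(2·56) ≡ 45/39. 39⁻¹ ≡ 15 (mod 73) since 39·15 = 585 ≡ 1, so λ ≡ 45·15 ≡ 18.
  x = λ² - 7 - 7 = 324 - 14 ≡ 18; y = λ·(7 - 18) - 56 ≡ 38. → (18, 38)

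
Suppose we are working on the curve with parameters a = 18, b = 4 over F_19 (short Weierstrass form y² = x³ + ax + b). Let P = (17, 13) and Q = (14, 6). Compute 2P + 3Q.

(10, 14)

First 2P:
Repeated addition: build up to 2P.
2P: tangent at (17, 13): λ = (3·17² + 18)/(2·13) ≡ 11/7. 7⁻¹ ≡ 11 (mod 19) since 7·11 = 77 ≡ 1, so λ ≡ 11·11 ≡ 7.
  x = λ² - 17 - 17 = 49 - 34 ≡ 15; y = λ·(17 - 15) - 13 ≡ 1. → (15, 1)
2P = (15, 1).
Next 3Q:
Repeated addition: build up to 3Q.
2Q: tangent at (14, 6): λ = (3·14² + 18)/(2·6) ≡ 17/12. 12⁻¹ ≡ 8 (mod 19), so λ ≡ 17·8 ≡ 3.
  x = λ² - 14 - 14 = 9 - 28 ≡ 0; y = λ·(14 - 0) - 6 ≡ 17. → (0, 17)
3Q: (0, 17) + (14, 6). λ = (6 - 17)/(14 - 0) ≡ 8/14 mod 19. 14⁻¹ ≡ 15 (mod 19) since 14·15 = 210 ≡ 1, so λ ≡ 6.
  x = λ² - 0 - 14 = 36 - 14 ≡ 3; y = λ·(0 - 3) - 17 ≡ 3. → (3, 3)
3Q = (3, 3).
Finally 2P + 3Q:
(15, 1) + (3, 3). λ = (3 - 1)/(3 - 15) ≡ 2/7 mod 19. 7⁻¹ ≡ 11 (mod 19), so λ ≡ 3.
  x = λ² - 15 - 3 = 9 - 18 ≡ 10; y = λ·(15 - 10) - 1 ≡ 14. → (10, 14)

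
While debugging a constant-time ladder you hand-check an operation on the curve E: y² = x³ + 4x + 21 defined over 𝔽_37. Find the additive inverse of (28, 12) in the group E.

-(28, 12) = (28, -12 mod 37) = (28, 25).

(28, 25)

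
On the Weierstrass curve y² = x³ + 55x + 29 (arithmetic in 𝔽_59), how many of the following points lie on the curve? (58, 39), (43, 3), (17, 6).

(58, 39): 39² ≡ 46, rhs ≡ 32 → off.
(43, 3): 3² ≡ 9, rhs ≡ 9 → on.
(17, 6): 6² ≡ 36, rhs ≡ 36 → on.

2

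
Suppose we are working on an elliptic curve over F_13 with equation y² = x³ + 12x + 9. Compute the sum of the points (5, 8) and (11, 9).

(5, 8) + (11, 9). λ = (9 - 8)/(11 - 5) ≡ 1/6 mod 13. 6⁻¹ ≡ 11 (mod 13), so λ ≡ 11.
  x = λ² - 5 - 11 = 121 - 16 ≡ 1; y = λ·(5 - 1) - 8 ≡ 10. → (1, 10)

(1, 10)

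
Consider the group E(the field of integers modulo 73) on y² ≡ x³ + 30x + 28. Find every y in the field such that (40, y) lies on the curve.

none

x³ + 30x + 28 = 65228 ≡ 39 (mod 73).
39 is a non-residue mod 73; no y exists.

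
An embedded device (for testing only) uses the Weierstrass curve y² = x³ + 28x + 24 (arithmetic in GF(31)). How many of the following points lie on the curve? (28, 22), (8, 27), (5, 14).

2

(28, 22): 22² ≡ 19, rhs ≡ 6 → off.
(8, 27): 27² ≡ 16, rhs ≡ 16 → on.
(5, 14): 14² ≡ 10, rhs ≡ 10 → on.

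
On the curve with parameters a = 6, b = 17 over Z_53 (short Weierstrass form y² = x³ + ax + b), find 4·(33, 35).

(35, 15)

Write Q = (33, 35).
Repeated addition: build up to 4Q.
2Q: tangent at (33, 35): λ = (3·33² + 6)/(2·35) ≡ 40/17. 17⁻¹ ≡ 25 (mod 53) since 17·25 = 425 ≡ 1, so λ ≡ 40·25 ≡ 46.
  x = λ² - 33 - 33 = 2116 - 66 ≡ 36; y = λ·(33 - 36) - 35 ≡ 39. → (36, 39)
3Q: (36, 39) + (33, 35). λ = (35 - 39)/(33 - 36) ≡ 49/50 mod 53. 50⁻¹ ≡ 35 (mod 53), so λ ≡ 19.
  x = λ² - 36 - 33 = 361 - 69 ≡ 27; y = λ·(36 - 27) - 39 ≡ 26. → (27, 26)
4Q: (27, 26) + (33, 35). λ = (35 - 26)/(33 - 27) ≡ 9/6 mod 53. 6⁻¹ ≡ 9 (mod 53), so λ ≡ 28.
  x = λ² - 27 - 33 = 784 - 60 ≡ 35; y = λ·(27 - 35) - 26 ≡ 15. → (35, 15)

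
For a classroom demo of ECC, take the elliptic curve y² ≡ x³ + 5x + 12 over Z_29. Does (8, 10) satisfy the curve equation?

y² = 10² ≡ 13; x³ + 5x + 12 = 564 ≡ 13 (mod 29). 13 = 13.

yes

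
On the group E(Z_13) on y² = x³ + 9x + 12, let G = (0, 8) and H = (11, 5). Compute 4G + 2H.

First 4G:
Double-and-add on 4 = (100)₂. Start with G = (0, 8) for the leading 1-bit.
double: tangent at (0, 8): λ = (3·0² + 9)/(2·8) ≡ 9/3. 3⁻¹ ≡ 9 (mod 13), so λ ≡ 9·9 ≡ 3.
  x = λ² - 0 - 0 = 9 - 0 ≡ 9; y = λ·(0 - 9) - 8 ≡ 4. → (9, 4)
double: tangent at (9, 4): λ = (3·9² + 9)/(2·4) ≡ 5/8. 8⁻¹ ≡ 5 (mod 13) since 8·5 = 40 ≡ 1, so λ ≡ 5·5 ≡ 12.
  x = λ² - 9 - 9 = 144 - 18 ≡ 9; y = λ·(9 - 9) - 4 ≡ 9. → (9, 9)
4G = (9, 9).
Next 2H:
Repeated addition: build up to 2H.
2H: tangent at (11, 5): λ = (3·11² + 9)/(2·5) ≡ 8/10. 10⁻¹ ≡ 4 (mod 13), so λ ≡ 8·4 ≡ 6.
  x = λ² - 11 - 11 = 36 - 22 ≡ 1; y = λ·(11 - 1) - 5 ≡ 3. → (1, 3)
2H = (1, 3).
Finally 4G + 2H:
(9, 9) + (1, 3). λ = (3 - 9)/(1 - 9) ≡ 7/5 mod 13. 5⁻¹ ≡ 8 (mod 13) since 5·8 = 40 ≡ 1, so λ ≡ 4.
  x = λ² - 9 - 1 = 16 - 10 ≡ 6; y = λ·(9 - 6) - 9 ≡ 3. → (6, 3)

(6, 3)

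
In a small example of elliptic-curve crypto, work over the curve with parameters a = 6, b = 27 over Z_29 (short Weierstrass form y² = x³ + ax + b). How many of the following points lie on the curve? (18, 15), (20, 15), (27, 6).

(18, 15): 15² ≡ 22, rhs ≡ 22 → on.
(20, 15): 15² ≡ 22, rhs ≡ 27 → off.
(27, 6): 6² ≡ 7, rhs ≡ 7 → on.

2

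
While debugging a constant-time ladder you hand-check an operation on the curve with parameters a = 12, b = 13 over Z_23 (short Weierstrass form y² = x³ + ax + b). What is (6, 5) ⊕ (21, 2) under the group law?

(8, 0)

(6, 5) + (21, 2). λ = (2 - 5)/(21 - 6) ≡ 20/15 mod 23. 15⁻¹ ≡ 20 (mod 23) since 15·20 = 300 ≡ 1, so λ ≡ 9.
  x = λ² - 6 - 21 = 81 - 27 ≡ 8; y = λ·(6 - 8) - 5 ≡ 0. → (8, 0)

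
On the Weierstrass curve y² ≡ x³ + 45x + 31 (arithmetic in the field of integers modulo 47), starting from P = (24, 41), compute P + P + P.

Repeated addition: build up to 3P.
2P: tangent at (24, 41): λ = (3·24² + 45)/(2·41) ≡ 34/35. 35⁻¹ ≡ 43 (mod 47), so λ ≡ 34·43 ≡ 5.
  x = λ² - 24 - 24 = 25 - 48 ≡ 24; y = λ·(24 - 24) - 41 ≡ 6. → (24, 6)
3P: (24, 6) + (24, 41): same x and y₁ ≡ -y₂, so the sum is 𝒪.

O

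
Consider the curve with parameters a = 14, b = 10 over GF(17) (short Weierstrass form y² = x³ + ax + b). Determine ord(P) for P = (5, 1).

7

2P: tangent at (5, 1): λ = (3·5² + 14)/(2·1) ≡ 4/2. 2⁻¹ ≡ 9 (mod 17) since 2·9 = 18 ≡ 1, so λ ≡ 4·9 ≡ 2.
  x = λ² - 5 - 5 = 4 - 10 ≡ 11; y = λ·(5 - 11) - 1 ≡ 4. → (11, 4)
3P: (11, 4) + (5, 1). λ = (1 - 4)/(5 - 11) ≡ 14/11 mod 17. 11⁻¹ ≡ 14 (mod 17) since 11·14 = 154 ≡ 1, so λ ≡ 9.
  x = λ² - 11 - 5 = 81 - 16 ≡ 14; y = λ·(11 - 14) - 4 ≡ 3. → (14, 3)
4P: (14, 3) + (5, 1). λ = (1 - 3)/(5 - 14) ≡ 15/8 mod 17. 8⁻¹ ≡ 15 (mod 17), so λ ≡ 4.
  x = λ² - 14 - 5 = 16 - 19 ≡ 14; y = λ·(14 - 14) - 3 ≡ 14. → (14, 14)
5P: (14, 14) + (5, 1). λ = (1 - 14)/(5 - 14) ≡ 4/8 mod 17. 8⁻¹ ≡ 15 (mod 17), so λ ≡ 9.
  x = λ² - 14 - 5 = 81 - 19 ≡ 11; y = λ·(14 - 11) - 14 ≡ 13. → (11, 13)
6P: (11, 13) + (5, 1). λ = (1 - 13)/(5 - 11) ≡ 5/11 mod 17. 11⁻¹ ≡ 14 (mod 17) since 11·14 = 154 ≡ 1, so λ ≡ 2.
  x = λ² - 11 - 5 = 4 - 16 ≡ 5; y = λ·(11 - 5) - 13 ≡ 16. → (5, 16)
7P: (5, 16) + (5, 1): same x and y₁ ≡ -y₂, so the sum is ∞.
7P = ∞, so the order is 7.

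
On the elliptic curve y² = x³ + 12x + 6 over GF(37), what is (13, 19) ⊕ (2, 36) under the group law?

(13, 19) + (2, 36). λ = (36 - 19)/(2 - 13) ≡ 17/26 mod 37. 26⁻¹ ≡ 10 (mod 37), so λ ≡ 22.
  x = λ² - 13 - 2 = 484 - 15 ≡ 25; y = λ·(13 - 25) - 19 ≡ 13. → (25, 13)

(25, 13)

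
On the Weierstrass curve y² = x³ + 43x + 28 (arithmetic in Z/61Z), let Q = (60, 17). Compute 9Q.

(21, 26)

Double-and-add on 9 = (1001)₂. Start with Q = (60, 17) for the leading 1-bit.
double: tangent at (60, 17): λ = (3·60² + 43)/(2·17) ≡ 46/34. 34⁻¹ ≡ 9 (mod 61), so λ ≡ 46·9 ≡ 48.
  x = λ² - 60 - 60 = 2304 - 120 ≡ 49; y = λ·(60 - 49) - 17 ≡ 23. → (49, 23)
double: tangent at (49, 23): λ = (3·49² + 43)/(2·23) ≡ 48/46. 46⁻¹ ≡ 4 (mod 61) since 46·4 = 184 ≡ 1, so λ ≡ 48·4 ≡ 9.
  x = λ² - 49 - 49 = 81 - 98 ≡ 44; y = λ·(49 - 44) - 23 ≡ 22. → (44, 22)
double: tangent at (44, 22): λ = (3·44² + 43)/(2·22) ≡ 56/44. 44⁻¹ ≡ 43 (mod 61), so λ ≡ 56·43 ≡ 29.
  x = λ² - 44 - 44 = 841 - 88 ≡ 21; y = λ·(44 - 21) - 22 ≡ 35. → (21, 35)
add Q: (21, 35) + (60, 17). λ = (17 - 35)/(60 - 21) ≡ 43/39 mod 61. 39⁻¹ ≡ 36 (mod 61), so λ ≡ 23.
  x = λ² - 21 - 60 = 529 - 81 ≡ 21; y = λ·(21 - 21) - 35 ≡ 26. → (21, 26)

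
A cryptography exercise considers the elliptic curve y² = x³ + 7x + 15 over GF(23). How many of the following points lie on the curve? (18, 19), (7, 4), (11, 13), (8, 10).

3

(18, 19): 19² ≡ 16, rhs ≡ 16 → on.
(7, 4): 4² ≡ 16, rhs ≡ 16 → on.
(11, 13): 13² ≡ 8, rhs ≡ 20 → off.
(8, 10): 10² ≡ 8, rhs ≡ 8 → on.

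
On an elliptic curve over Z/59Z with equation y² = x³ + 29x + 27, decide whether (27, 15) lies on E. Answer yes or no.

y² = 15² ≡ 48; x³ + 29x + 27 = 20493 ≡ 20 (mod 59). 48 ≠ 20.

no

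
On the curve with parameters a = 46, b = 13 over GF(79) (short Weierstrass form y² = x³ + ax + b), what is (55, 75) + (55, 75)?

tangent at (55, 75): λ = (3·55² + 46)/(2·75) ≡ 36/71. 71⁻¹ ≡ 69 (mod 79), so λ ≡ 36·69 ≡ 35.
  x = λ² - 55 - 55 = 1225 - 110 ≡ 9; y = λ·(55 - 9) - 75 ≡ 34. → (9, 34)

(9, 34)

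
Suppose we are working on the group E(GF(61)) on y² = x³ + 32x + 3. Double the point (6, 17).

(2, 21)

tangent at (6, 17): λ = (3·6² + 32)/(2·17) ≡ 18/34. 34⁻¹ ≡ 9 (mod 61) since 34·9 = 306 ≡ 1, so λ ≡ 18·9 ≡ 40.
  x = λ² - 6 - 6 = 1600 - 12 ≡ 2; y = λ·(6 - 2) - 17 ≡ 21. → (2, 21)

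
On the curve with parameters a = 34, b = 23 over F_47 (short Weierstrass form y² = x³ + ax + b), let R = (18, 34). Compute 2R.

tangent at (18, 34): λ = (3·18² + 34)/(2·34) ≡ 19/21. 21⁻¹ ≡ 9 (mod 47), so λ ≡ 19·9 ≡ 30.
  x = λ² - 18 - 18 = 900 - 36 ≡ 18; y = λ·(18 - 18) - 34 ≡ 13. → (18, 13)

(18, 13)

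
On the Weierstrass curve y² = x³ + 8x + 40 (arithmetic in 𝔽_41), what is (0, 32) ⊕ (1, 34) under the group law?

(0, 32) + (1, 34). λ = (34 - 32)/(1 - 0) ≡ 2/1 mod 41. 1⁻¹ ≡ 1 (mod 41) since 1·1 = 1 ≡ 1, so λ ≡ 2.
  x = λ² - 0 - 1 = 4 - 1 ≡ 3; y = λ·(0 - 3) - 32 ≡ 3. → (3, 3)

(3, 3)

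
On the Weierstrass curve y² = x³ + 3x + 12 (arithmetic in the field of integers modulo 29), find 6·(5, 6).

(5, 23)

Write P = (5, 6).
Repeated addition: build up to 6P.
2P: tangent at (5, 6): λ = (3·5² + 3)/(2·6) ≡ 20/12. 12⁻¹ ≡ 17 (mod 29) since 12·17 = 204 ≡ 1, so λ ≡ 20·17 ≡ 21.
  x = λ² - 5 - 5 = 441 - 10 ≡ 25; y = λ·(5 - 25) - 6 ≡ 9. → (25, 9)
3P: (25, 9) + (5, 6). λ = (6 - 9)/(5 - 25) ≡ 26/9 mod 29. 9⁻¹ ≡ 13 (mod 29), so λ ≡ 19.
  x = λ² - 25 - 5 = 361 - 30 ≡ 12; y = λ·(25 - 12) - 9 ≡ 6. → (12, 6)
4P: (12, 6) + (5, 6). λ = (6 - 6)/(5 - 12) ≡ 0/22 mod 29. 22⁻¹ ≡ 4 (mod 29) since 22·4 = 88 ≡ 1, so λ ≡ 0.
  x = λ² - 12 - 5 = 0 - 17 ≡ 12; y = λ·(12 - 12) - 6 ≡ 23. → (12, 23)
5P: (12, 23) + (5, 6). λ = (6 - 23)/(5 - 12) ≡ 12/22 mod 29. 22⁻¹ ≡ 4 (mod 29), so λ ≡ 19.
  x = λ² - 12 - 5 = 361 - 17 ≡ 25; y = λ·(12 - 25) - 23 ≡ 20. → (25, 20)
6P: (25, 20) + (5, 6). λ = (6 - 20)/(5 - 25) ≡ 15/9 mod 29. 9⁻¹ ≡ 13 (mod 29), so λ ≡ 21.
  x = λ² - 25 - 5 = 441 - 30 ≡ 5; y = λ·(25 - 5) - 20 ≡ 23. → (5, 23)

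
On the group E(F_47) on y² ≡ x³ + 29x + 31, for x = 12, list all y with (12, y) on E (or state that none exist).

none

x³ + 29x + 31 = 2107 ≡ 39 (mod 47).
39 is a non-residue mod 47; no y exists.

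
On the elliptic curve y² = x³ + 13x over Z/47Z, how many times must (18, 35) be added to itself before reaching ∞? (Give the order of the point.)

6

2P: tangent at (18, 35): λ = (3·18² + 13)/(2·35) ≡ 45/23. 23⁻¹ ≡ 45 (mod 47), so λ ≡ 45·45 ≡ 4.
  x = λ² - 18 - 18 = 16 - 36 ≡ 27; y = λ·(18 - 27) - 35 ≡ 23. → (27, 23)
3P: (27, 23) + (18, 35). λ = (35 - 23)/(18 - 27) ≡ 12/38 mod 47. 38⁻¹ ≡ 26 (mod 47), so λ ≡ 30.
  x = λ² - 27 - 18 = 900 - 45 ≡ 9; y = λ·(27 - 9) - 23 ≡ 0. → (9, 0)
4P: (9, 0) + (18, 35). λ = (35 - 0)/(18 - 9) ≡ 35/9 mod 47. 9⁻¹ ≡ 21 (mod 47), so λ ≡ 30.
  x = λ² - 9 - 18 = 900 - 27 ≡ 27; y = λ·(9 - 27) - 0 ≡ 24. → (27, 24)
5P: (27, 24) + (18, 35). λ = (35 - 24)/(18 - 27) ≡ 11/38 mod 47. 38⁻¹ ≡ 26 (mod 47), so λ ≡ 4.
  x = λ² - 27 - 18 = 16 - 45 ≡ 18; y = λ·(27 - 18) - 24 ≡ 12. → (18, 12)
6P: (18, 12) + (18, 35): same x and y₁ ≡ -y₂, so the sum is ∞.
6P = ∞, so the order is 6.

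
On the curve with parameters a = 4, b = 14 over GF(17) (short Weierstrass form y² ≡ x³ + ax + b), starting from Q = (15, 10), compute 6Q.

Repeated addition: build up to 6Q.
2Q: tangent at (15, 10): λ = (3·15² + 4)/(2·10) ≡ 16/3. 3⁻¹ ≡ 6 (mod 17) since 3·6 = 18 ≡ 1, so λ ≡ 16·6 ≡ 11.
  x = λ² - 15 - 15 = 121 - 30 ≡ 6; y = λ·(15 - 6) - 10 ≡ 4. → (6, 4)
3Q: (6, 4) + (15, 10). λ = (10 - 4)/(15 - 6) ≡ 6/9 mod 17. 9⁻¹ ≡ 2 (mod 17), so λ ≡ 12.
  x = λ² - 6 - 15 = 144 - 21 ≡ 4; y = λ·(6 - 4) - 4 ≡ 3. → (4, 3)
4Q: (4, 3) + (15, 10). λ = (10 - 3)/(15 - 4) ≡ 7/11 mod 17. 11⁻¹ ≡ 14 (mod 17), so λ ≡ 13.
  x = λ² - 4 - 15 = 169 - 19 ≡ 14; y = λ·(4 - 14) - 3 ≡ 3. → (14, 3)
5Q: (14, 3) + (15, 10). λ = (10 - 3)/(15 - 14) ≡ 7/1 mod 17. 1⁻¹ ≡ 1 (mod 17), so λ ≡ 7.
  x = λ² - 14 - 15 = 49 - 29 ≡ 3; y = λ·(14 - 3) - 3 ≡ 6. → (3, 6)
6Q: (3, 6) + (15, 10). λ = (10 - 6)/(15 - 3) ≡ 4/12 mod 17. 12⁻¹ ≡ 10 (mod 17), so λ ≡ 6.
  x = λ² - 3 - 15 = 36 - 18 ≡ 1; y = λ·(3 - 1) - 6 ≡ 6. → (1, 6)

(1, 6)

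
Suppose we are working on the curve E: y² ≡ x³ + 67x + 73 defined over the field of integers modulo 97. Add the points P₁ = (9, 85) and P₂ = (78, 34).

(32, 29)

(9, 85) + (78, 34). λ = (34 - 85)/(78 - 9) ≡ 46/69 mod 97. 69⁻¹ ≡ 45 (mod 97), so λ ≡ 33.
  x = λ² - 9 - 78 = 1089 - 87 ≡ 32; y = λ·(9 - 32) - 85 ≡ 29. → (32, 29)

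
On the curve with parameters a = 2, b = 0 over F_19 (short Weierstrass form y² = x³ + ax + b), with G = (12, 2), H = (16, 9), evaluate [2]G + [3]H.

First 2G:
Repeated addition: build up to 2G.
2G: tangent at (12, 2): λ = (3·12² + 2)/(2·2) ≡ 16/4. 4⁻¹ ≡ 5 (mod 19) since 4·5 = 20 ≡ 1, so λ ≡ 16·5 ≡ 4.
  x = λ² - 12 - 12 = 16 - 24 ≡ 11; y = λ·(12 - 11) - 2 ≡ 2. → (11, 2)
2G = (11, 2).
Next 3H:
Repeated addition: build up to 3H.
2H: tangent at (16, 9): λ = (3·16² + 2)/(2·9) ≡ 10/18. 18⁻¹ ≡ 18 (mod 19) since 18·18 = 324 ≡ 1, so λ ≡ 10·18 ≡ 9.
  x = λ² - 16 - 16 = 81 - 32 ≡ 11; y = λ·(16 - 11) - 9 ≡ 17. → (11, 17)
3H: (11, 17) + (16, 9). λ = (9 - 17)/(16 - 11) ≡ 11/5 mod 19. 5⁻¹ ≡ 4 (mod 19), so λ ≡ 6.
  x = λ² - 11 - 16 = 36 - 27 ≡ 9; y = λ·(11 - 9) - 17 ≡ 14. → (9, 14)
3H = (9, 14).
Finally 2G + 3H:
(11, 2) + (9, 14). λ = (14 - 2)/(9 - 11) ≡ 12/17 mod 19. 17⁻¹ ≡ 9 (mod 19) since 17·9 = 153 ≡ 1, so λ ≡ 13.
  x = λ² - 11 - 9 = 169 - 20 ≡ 16; y = λ·(11 - 16) - 2 ≡ 9. → (16, 9)

(16, 9)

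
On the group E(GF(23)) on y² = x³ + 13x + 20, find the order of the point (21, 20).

10

2P: tangent at (21, 20): λ = (3·21² + 13)/(2·20) ≡ 2/17. 17⁻¹ ≡ 19 (mod 23), so λ ≡ 2·19 ≡ 15.
  x = λ² - 21 - 21 = 225 - 42 ≡ 22; y = λ·(21 - 22) - 20 ≡ 11. → (22, 11)
3P: (22, 11) + (21, 20). λ = (20 - 11)/(21 - 22) ≡ 9/22 mod 23. 22⁻¹ ≡ 22 (mod 23) since 22·22 = 484 ≡ 1, so λ ≡ 14.
  x = λ² - 22 - 21 = 196 - 43 ≡ 15; y = λ·(22 - 15) - 11 ≡ 18. → (15, 18)
4P: (15, 18) + (21, 20). λ = (20 - 18)/(21 - 15) ≡ 2/6 mod 23. 6⁻¹ ≡ 4 (mod 23) since 6·4 = 24 ≡ 1, so λ ≡ 8.
  x = λ² - 15 - 21 = 64 - 36 ≡ 5; y = λ·(15 - 5) - 18 ≡ 16. → (5, 16)
5P: (5, 16) + (21, 20). λ = (20 - 16)/(21 - 5) ≡ 4/16 mod 23. 16⁻¹ ≡ 13 (mod 23), so λ ≡ 6.
  x = λ² - 5 - 21 = 36 - 26 ≡ 10; y = λ·(5 - 10) - 16 ≡ 0. → (10, 0)
6P: (10, 0) + (21, 20). λ = (20 - 0)/(21 - 10) ≡ 20/11 mod 23. 11⁻¹ ≡ 21 (mod 23), so λ ≡ 6.
  x = λ² - 10 - 21 = 36 - 31 ≡ 5; y = λ·(10 - 5) - 0 ≡ 7. → (5, 7)
7P: (5, 7) + (21, 20). λ = (20 - 7)/(21 - 5) ≡ 13/16 mod 23. 16⁻¹ ≡ 13 (mod 23) since 16·13 = 208 ≡ 1, so λ ≡ 8.
  x = λ² - 5 - 21 = 64 - 26 ≡ 15; y = λ·(5 - 15) - 7 ≡ 5. → (15, 5)
8P: (15, 5) + (21, 20). λ = (20 - 5)/(21 - 15) ≡ 15/6 mod 23. 6⁻¹ ≡ 4 (mod 23), so λ ≡ 14.
  x = λ² - 15 - 21 = 196 - 36 ≡ 22; y = λ·(15 - 22) - 5 ≡ 12. → (22, 12)
9P: (22, 12) + (21, 20). λ = (20 - 12)/(21 - 22) ≡ 8/22 mod 23. 22⁻¹ ≡ 22 (mod 23), so λ ≡ 15.
  x = λ² - 22 - 21 = 225 - 43 ≡ 21; y = λ·(22 - 21) - 12 ≡ 3. → (21, 3)
10P: (21, 3) + (21, 20): same x and y₁ ≡ -y₂, so the sum is the point at infinity.
10P = the point at infinity, so the order is 10.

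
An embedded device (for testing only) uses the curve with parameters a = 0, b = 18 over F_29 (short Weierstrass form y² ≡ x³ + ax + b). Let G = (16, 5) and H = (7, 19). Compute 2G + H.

First 2G:
Repeated addition: build up to 2G.
2G: tangent at (16, 5): λ = (3·16² + 0)/(2·5) ≡ 14/10. 10⁻¹ ≡ 3 (mod 29) since 10·3 = 30 ≡ 1, so λ ≡ 14·3 ≡ 13.
  x = λ² - 16 - 16 = 169 - 32 ≡ 21; y = λ·(16 - 21) - 5 ≡ 17. → (21, 17)
2G = (21, 17).
Finally 2G + H:
(21, 17) + (7, 19). λ = (19 - 17)/(7 - 21) ≡ 2/15 mod 29. 15⁻¹ ≡ 2 (mod 29), so λ ≡ 4.
  x = λ² - 21 - 7 = 16 - 28 ≡ 17; y = λ·(21 - 17) - 17 ≡ 28. → (17, 28)

(17, 28)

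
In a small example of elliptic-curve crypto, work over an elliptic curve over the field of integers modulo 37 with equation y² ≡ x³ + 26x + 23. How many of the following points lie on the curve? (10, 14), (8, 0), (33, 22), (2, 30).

(10, 14): 14² ≡ 11, rhs ≡ 25 → off.
(8, 0): 0² ≡ 0, rhs ≡ 3 → off.
(33, 22): 22² ≡ 3, rhs ≡ 3 → on.
(2, 30): 30² ≡ 12, rhs ≡ 9 → off.

1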